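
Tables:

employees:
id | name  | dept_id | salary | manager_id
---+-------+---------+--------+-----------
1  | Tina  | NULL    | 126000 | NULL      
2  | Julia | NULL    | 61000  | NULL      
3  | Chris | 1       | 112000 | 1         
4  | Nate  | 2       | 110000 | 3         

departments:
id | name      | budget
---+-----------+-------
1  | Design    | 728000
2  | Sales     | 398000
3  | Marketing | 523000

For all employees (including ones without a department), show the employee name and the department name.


LEFT JOIN keeps every row from employees (the left table); where dept_id has no match in departments, the department columns become NULL. Walk through each employee:
  - employee 1 (Tina): dept_id=NULL, no match -> kept with NULL
  - employee 2 (Julia): dept_id=NULL, no match -> kept with NULL
  - employee 3 (Chris): dept_id=1 -> matches Design
  - employee 4 (Nate): dept_id=2 -> matches Sales
All 4 rows appear; 2 have NULL department.

SQL:
SELECT a.name, b.name AS department
FROM employees a
LEFT JOIN departments b ON a.dept_id = b.id

Result:
name  | department
------+-----------
Tina  | NULL      
Julia | NULL      
Chris | Design    
Nate  | Sales     


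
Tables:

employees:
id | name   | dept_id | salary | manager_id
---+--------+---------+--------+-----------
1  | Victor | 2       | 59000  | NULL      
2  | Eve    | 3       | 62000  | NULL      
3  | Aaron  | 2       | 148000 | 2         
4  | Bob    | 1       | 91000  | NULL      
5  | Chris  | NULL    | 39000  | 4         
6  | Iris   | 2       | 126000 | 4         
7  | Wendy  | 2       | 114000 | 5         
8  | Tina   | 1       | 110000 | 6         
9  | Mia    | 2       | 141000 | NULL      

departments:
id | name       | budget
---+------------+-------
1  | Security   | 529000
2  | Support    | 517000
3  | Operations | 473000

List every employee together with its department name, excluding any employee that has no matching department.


INNER JOIN keeps only employees rows whose dept_id matches an id in departments. Walk through each employee:
  - employee 1 (Victor): dept_id=2 -> matches Support
  - employee 2 (Eve): dept_id=3 -> matches Operations
  - employee 3 (Aaron): dept_id=2 -> matches Support
  - employee 4 (Bob): dept_id=1 -> matches Security
  - employee 5 (Chris): dept_id=NULL, no match -> dropped
  - employee 6 (Iris): dept_id=2 -> matches Support
  - employee 7 (Wendy): dept_id=2 -> matches Support
  - employee 8 (Tina): dept_id=1 -> matches Security
  - employee 9 (Mia): dept_id=2 -> matches Support
So 1 of 9 rows is dropped.

SQL:
SELECT a.name, b.name AS department
FROM employees a
INNER JOIN departments b ON a.dept_id = b.id

Result:
name   | department
-------+-----------
Victor | Support   
Eve    | Operations
Aaron  | Support   
Bob    | Security  
Iris   | Support   
Wendy  | Support   
Tina   | Security  
Mia    | Support   


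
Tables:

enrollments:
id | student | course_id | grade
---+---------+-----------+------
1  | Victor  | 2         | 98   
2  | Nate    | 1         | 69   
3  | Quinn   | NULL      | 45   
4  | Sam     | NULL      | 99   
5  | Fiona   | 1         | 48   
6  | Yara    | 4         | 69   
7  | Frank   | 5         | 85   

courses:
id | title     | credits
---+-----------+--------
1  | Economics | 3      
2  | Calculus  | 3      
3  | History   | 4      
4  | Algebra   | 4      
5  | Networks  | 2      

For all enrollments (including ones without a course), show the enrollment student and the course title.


LEFT JOIN keeps every row from enrollments (the left table); where course_id has no match in courses, the course columns become NULL. Walk through each enrollment:
  - enrollment 1 (Victor): course_id=2 -> matches Calculus
  - enrollment 2 (Nate): course_id=1 -> matches Economics
  - enrollment 3 (Quinn): course_id=NULL, no match -> kept with NULL
  - enrollment 4 (Sam): course_id=NULL, no match -> kept with NULL
  - enrollment 5 (Fiona): course_id=1 -> matches Economics
  - enrollment 6 (Yara): course_id=4 -> matches Algebra
  - enrollment 7 (Frank): course_id=5 -> matches Networks
All 7 rows appear; 2 have NULL course.

SQL:
SELECT a.student, b.title AS course
FROM enrollments a
LEFT JOIN courses b ON a.course_id = b.id

Result:
student | course   
--------+----------
Victor  | Calculus 
Nate    | Economics
Quinn   | NULL     
Sam     | NULL     
Fiona   | Economics
Yara    | Algebra  
Frank   | Networks 


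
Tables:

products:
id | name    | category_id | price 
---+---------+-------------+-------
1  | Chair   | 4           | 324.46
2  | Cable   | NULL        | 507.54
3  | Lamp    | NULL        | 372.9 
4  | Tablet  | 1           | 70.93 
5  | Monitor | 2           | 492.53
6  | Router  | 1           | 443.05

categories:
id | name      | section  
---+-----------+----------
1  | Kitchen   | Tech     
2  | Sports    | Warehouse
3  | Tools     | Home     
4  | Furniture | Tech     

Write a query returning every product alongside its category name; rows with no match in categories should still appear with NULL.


LEFT JOIN keeps every row from products (the left table); where category_id has no match in categories, the category columns become NULL. Walk through each product:
  - product 1 (Chair): category_id=4 -> matches Furniture
  - product 2 (Cable): category_id=NULL, no match -> kept with NULL
  - product 3 (Lamp): category_id=NULL, no match -> kept with NULL
  - product 4 (Tablet): category_id=1 -> matches Kitchen
  - product 5 (Monitor): category_id=2 -> matches Sports
  - product 6 (Router): category_id=1 -> matches Kitchen
All 6 rows appear; 2 have NULL category.

SQL:
SELECT a.name, b.name AS category
FROM products a
LEFT JOIN categories b ON a.category_id = b.id

Result:
name    | category 
--------+----------
Chair   | Furniture
Cable   | NULL     
Lamp    | NULL     
Tablet  | Kitchen  
Monitor | Sports   
Router  | Kitchen  


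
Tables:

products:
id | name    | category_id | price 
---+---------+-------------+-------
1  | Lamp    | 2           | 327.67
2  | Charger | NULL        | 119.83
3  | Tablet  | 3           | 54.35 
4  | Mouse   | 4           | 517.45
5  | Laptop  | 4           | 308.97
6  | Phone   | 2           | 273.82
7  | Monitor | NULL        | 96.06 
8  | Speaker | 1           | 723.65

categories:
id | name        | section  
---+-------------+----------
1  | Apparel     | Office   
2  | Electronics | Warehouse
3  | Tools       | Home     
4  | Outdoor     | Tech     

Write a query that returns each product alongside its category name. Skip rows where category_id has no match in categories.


INNER JOIN keeps only products rows whose category_id matches an id in categories. Walk through each product:
  - product 1 (Lamp): category_id=2 -> matches Electronics
  - product 2 (Charger): category_id=NULL, no match -> dropped
  - product 3 (Tablet): category_id=3 -> matches Tools
  - product 4 (Mouse): category_id=4 -> matches Outdoor
  - product 5 (Laptop): category_id=4 -> matches Outdoor
  - product 6 (Phone): category_id=2 -> matches Electronics
  - product 7 (Monitor): category_id=NULL, no match -> dropped
  - product 8 (Speaker): category_id=1 -> matches Apparel
So 2 of 8 rows are dropped.

SQL:
SELECT a.name, b.name AS category
FROM products a
INNER JOIN categories b ON a.category_id = b.id

Result:
name    | category   
--------+------------
Lamp    | Electronics
Tablet  | Tools      
Mouse   | Outdoor    
Laptop  | Outdoor    
Phone   | Electronics
Speaker | Apparel    


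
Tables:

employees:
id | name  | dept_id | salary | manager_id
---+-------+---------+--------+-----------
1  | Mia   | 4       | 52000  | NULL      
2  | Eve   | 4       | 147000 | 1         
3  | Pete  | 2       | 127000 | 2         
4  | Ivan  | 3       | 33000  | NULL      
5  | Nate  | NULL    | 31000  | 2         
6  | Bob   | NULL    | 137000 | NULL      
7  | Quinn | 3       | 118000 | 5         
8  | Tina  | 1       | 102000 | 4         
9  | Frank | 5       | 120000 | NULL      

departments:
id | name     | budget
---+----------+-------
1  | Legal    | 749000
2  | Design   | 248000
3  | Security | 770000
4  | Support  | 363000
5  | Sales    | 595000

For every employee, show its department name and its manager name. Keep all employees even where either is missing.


Two LEFT JOINs from the same base table employees: one to departments via dept_id, one to employees itself via manager_id. Both are LEFT so every employee is preserved.
Match against departments:
  - employee 1 (Mia): dept_id=4 -> matches Support
  - employee 2 (Eve): dept_id=4 -> matches Support
  - employee 3 (Pete): dept_id=2 -> matches Design
  - employee 4 (Ivan): dept_id=3 -> matches Security
  - employee 5 (Nate): dept_id=NULL, no match -> kept with NULL
  - employee 6 (Bob): dept_id=NULL, no match -> kept with NULL
  - employee 7 (Quinn): dept_id=3 -> matches Security
  - employee 8 (Tina): dept_id=1 -> matches Legal
  - employee 9 (Frank): dept_id=5 -> matches Sales
Match against employees (self):
  - employee 1 (Mia): manager_id=NULL -> NULL
  - employee 2 (Eve): manager_id=1 -> Mia
  - employee 3 (Pete): manager_id=2 -> Eve
  - employee 4 (Ivan): manager_id=NULL -> NULL
  - employee 5 (Nate): manager_id=2 -> Eve
  - employee 6 (Bob): manager_id=NULL -> NULL
  - employee 7 (Quinn): manager_id=5 -> Nate
  - employee 8 (Tina): manager_id=4 -> Ivan
  - employee 9 (Frank): manager_id=NULL -> NULL

SQL:
SELECT a.name, b.name AS department, c.name AS manager
FROM employees a
LEFT JOIN departments b ON a.dept_id = b.id
LEFT JOIN employees c ON a.manager_id = c.id

Result:
name  | department | manager
------+------------+--------
Mia   | Support    | NULL   
Eve   | Support    | Mia    
Pete  | Design     | Eve    
Ivan  | Security   | NULL   
Nate  | NULL       | Eve    
Bob   | NULL       | NULL   
Quinn | Security   | Nate   
Tina  | Legal      | Ivan   
Frank | Sales      | NULL   


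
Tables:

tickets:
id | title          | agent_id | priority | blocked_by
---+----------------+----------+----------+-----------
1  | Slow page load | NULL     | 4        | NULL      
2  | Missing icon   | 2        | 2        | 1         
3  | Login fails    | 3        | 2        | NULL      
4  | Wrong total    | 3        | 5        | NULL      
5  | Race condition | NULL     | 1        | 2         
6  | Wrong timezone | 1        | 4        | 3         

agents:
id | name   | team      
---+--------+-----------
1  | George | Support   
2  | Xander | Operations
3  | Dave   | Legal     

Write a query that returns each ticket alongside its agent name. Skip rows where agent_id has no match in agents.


INNER JOIN keeps only tickets rows whose agent_id matches an id in agents. Walk through each ticket:
  - ticket 1 (Slow page load): agent_id=NULL, no match -> dropped
  - ticket 2 (Missing icon): agent_id=2 -> matches Xander
  - ticket 3 (Login fails): agent_id=3 -> matches Dave
  - ticket 4 (Wrong total): agent_id=3 -> matches Dave
  - ticket 5 (Race condition): agent_id=NULL, no match -> dropped
  - ticket 6 (Wrong timezone): agent_id=1 -> matches George
So 2 of 6 rows are dropped.

SQL:
SELECT a.title, b.name AS agent
FROM tickets a
INNER JOIN agents b ON a.agent_id = b.id

Result:
title          | agent 
---------------+-------
Missing icon   | Xander
Login fails    | Dave  
Wrong total    | Dave  
Wrong timezone | George


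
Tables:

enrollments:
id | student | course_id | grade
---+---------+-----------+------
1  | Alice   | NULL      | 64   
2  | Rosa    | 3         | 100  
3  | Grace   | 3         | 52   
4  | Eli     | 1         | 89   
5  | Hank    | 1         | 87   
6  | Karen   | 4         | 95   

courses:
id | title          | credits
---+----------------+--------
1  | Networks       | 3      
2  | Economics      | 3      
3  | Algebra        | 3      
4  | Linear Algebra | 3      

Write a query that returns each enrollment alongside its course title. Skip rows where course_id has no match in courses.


INNER JOIN keeps only enrollments rows whose course_id matches an id in courses. Walk through each enrollment:
  - enrollment 1 (Alice): course_id=NULL, no match -> dropped
  - enrollment 2 (Rosa): course_id=3 -> matches Algebra
  - enrollment 3 (Grace): course_id=3 -> matches Algebra
  - enrollment 4 (Eli): course_id=1 -> matches Networks
  - enrollment 5 (Hank): course_id=1 -> matches Networks
  - enrollment 6 (Karen): course_id=4 -> matches Linear Algebra
So 1 of 6 rows is dropped.

SQL:
SELECT a.student, b.title AS course
FROM enrollments a
INNER JOIN courses b ON a.course_id = b.id

Result:
student | course        
--------+---------------
Rosa    | Algebra       
Grace   | Algebra       
Eli     | Networks      
Hank    | Networks      
Karen   | Linear Algebra


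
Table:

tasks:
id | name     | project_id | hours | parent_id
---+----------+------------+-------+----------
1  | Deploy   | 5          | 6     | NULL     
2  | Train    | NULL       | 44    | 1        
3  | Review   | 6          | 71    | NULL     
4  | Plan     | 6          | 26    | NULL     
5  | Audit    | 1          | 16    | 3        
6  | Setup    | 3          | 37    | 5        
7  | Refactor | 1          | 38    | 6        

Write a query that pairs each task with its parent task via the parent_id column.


This is a self-join: tasks is joined to a second copy of itself, matching each row's parent_id to another row's id. Use LEFT JOIN so rows with parent_id=NULL are kept.
  - task 1 (Deploy): parent_id=NULL -> NULL
  - task 2 (Train): parent_id=1 -> Deploy
  - task 3 (Review): parent_id=NULL -> NULL
  - task 4 (Plan): parent_id=NULL -> NULL
  - task 5 (Audit): parent_id=3 -> Review
  - task 6 (Setup): parent_id=5 -> Audit
  - task 7 (Refactor): parent_id=6 -> Setup

SQL:
SELECT a.name AS item, b.name AS parent
FROM tasks a
LEFT JOIN tasks b ON a.parent_id = b.id

Result:
item     | parent
---------+-------
Deploy   | NULL  
Train    | Deploy
Review   | NULL  
Plan     | NULL  
Audit    | Review
Setup    | Audit 
Refactor | Setup 


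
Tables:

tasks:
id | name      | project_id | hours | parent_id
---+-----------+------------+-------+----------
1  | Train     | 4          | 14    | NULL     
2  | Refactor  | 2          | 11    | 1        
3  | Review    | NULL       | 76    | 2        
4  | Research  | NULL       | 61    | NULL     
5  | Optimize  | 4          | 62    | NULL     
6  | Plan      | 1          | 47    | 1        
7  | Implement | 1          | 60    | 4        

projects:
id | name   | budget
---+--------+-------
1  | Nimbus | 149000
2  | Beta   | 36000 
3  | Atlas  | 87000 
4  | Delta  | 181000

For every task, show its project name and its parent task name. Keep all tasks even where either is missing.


Two LEFT JOINs from the same base table tasks: one to projects via project_id, one to tasks itself via parent_id. Both are LEFT so every task is preserved.
Match against projects:
  - task 1 (Train): project_id=4 -> matches Delta
  - task 2 (Refactor): project_id=2 -> matches Beta
  - task 3 (Review): project_id=NULL, no match -> kept with NULL
  - task 4 (Research): project_id=NULL, no match -> kept with NULL
  - task 5 (Optimize): project_id=4 -> matches Delta
  - task 6 (Plan): project_id=1 -> matches Nimbus
  - task 7 (Implement): project_id=1 -> matches Nimbus
Match against tasks (self):
  - task 1 (Train): parent_id=NULL -> NULL
  - task 2 (Refactor): parent_id=1 -> Train
  - task 3 (Review): parent_id=2 -> Refactor
  - task 4 (Research): parent_id=NULL -> NULL
  - task 5 (Optimize): parent_id=NULL -> NULL
  - task 6 (Plan): parent_id=1 -> Train
  - task 7 (Implement): parent_id=4 -> Research

SQL:
SELECT a.name, b.name AS project, c.name AS parent
FROM tasks a
LEFT JOIN projects b ON a.project_id = b.id
LEFT JOIN tasks c ON a.parent_id = c.id

Result:
name      | project | parent  
----------+---------+---------
Train     | Delta   | NULL    
Refactor  | Beta    | Train   
Review    | NULL    | Refactor
Research  | NULL    | NULL    
Optimize  | Delta   | NULL    
Plan      | Nimbus  | Train   
Implement | Nimbus  | Research


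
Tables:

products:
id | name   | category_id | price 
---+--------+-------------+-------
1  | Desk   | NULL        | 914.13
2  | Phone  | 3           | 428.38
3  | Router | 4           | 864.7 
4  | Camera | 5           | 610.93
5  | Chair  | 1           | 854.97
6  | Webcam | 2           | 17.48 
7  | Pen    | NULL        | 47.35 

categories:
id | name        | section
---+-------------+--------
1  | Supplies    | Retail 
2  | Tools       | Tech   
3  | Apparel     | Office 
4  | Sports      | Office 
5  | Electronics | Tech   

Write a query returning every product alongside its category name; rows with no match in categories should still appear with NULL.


LEFT JOIN keeps every row from products (the left table); where category_id has no match in categories, the category columns become NULL. Walk through each product:
  - product 1 (Desk): category_id=NULL, no match -> kept with NULL
  - product 2 (Phone): category_id=3 -> matches Apparel
  - product 3 (Router): category_id=4 -> matches Sports
  - product 4 (Camera): category_id=5 -> matches Electronics
  - product 5 (Chair): category_id=1 -> matches Supplies
  - product 6 (Webcam): category_id=2 -> matches Tools
  - product 7 (Pen): category_id=NULL, no match -> kept with NULL
All 7 rows appear; 2 have NULL category.

SQL:
SELECT a.name, b.name AS category
FROM products a
LEFT JOIN categories b ON a.category_id = b.id

Result:
name   | category   
-------+------------
Desk   | NULL       
Phone  | Apparel    
Router | Sports     
Camera | Electronics
Chair  | Supplies   
Webcam | Tools      
Pen    | NULL       


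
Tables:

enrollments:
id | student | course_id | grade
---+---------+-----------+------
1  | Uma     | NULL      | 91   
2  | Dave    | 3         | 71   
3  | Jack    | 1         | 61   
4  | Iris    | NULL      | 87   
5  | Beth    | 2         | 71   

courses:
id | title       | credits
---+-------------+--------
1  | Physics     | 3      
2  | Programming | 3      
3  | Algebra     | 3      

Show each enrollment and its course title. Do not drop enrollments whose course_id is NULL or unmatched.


LEFT JOIN keeps every row from enrollments (the left table); where course_id has no match in courses, the course columns become NULL. Walk through each enrollment:
  - enrollment 1 (Uma): course_id=NULL, no match -> kept with NULL
  - enrollment 2 (Dave): course_id=3 -> matches Algebra
  - enrollment 3 (Jack): course_id=1 -> matches Physics
  - enrollment 4 (Iris): course_id=NULL, no match -> kept with NULL
  - enrollment 5 (Beth): course_id=2 -> matches Programming
All 5 rows appear; 2 have NULL course.

SQL:
SELECT a.student, b.title AS course
FROM enrollments a
LEFT JOIN courses b ON a.course_id = b.id

Result:
student | course     
--------+------------
Uma     | NULL       
Dave    | Algebra    
Jack    | Physics    
Iris    | NULL       
Beth    | Programming


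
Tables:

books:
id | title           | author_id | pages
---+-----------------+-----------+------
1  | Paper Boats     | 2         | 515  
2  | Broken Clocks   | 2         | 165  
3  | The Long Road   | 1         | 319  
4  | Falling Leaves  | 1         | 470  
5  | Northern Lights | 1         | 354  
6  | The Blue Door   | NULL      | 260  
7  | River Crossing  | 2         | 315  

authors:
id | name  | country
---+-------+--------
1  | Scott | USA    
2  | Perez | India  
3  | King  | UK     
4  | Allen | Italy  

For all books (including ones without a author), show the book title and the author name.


LEFT JOIN keeps every row from books (the left table); where author_id has no match in authors, the author columns become NULL. Walk through each book:
  - book 1 (Paper Boats): author_id=2 -> matches Perez
  - book 2 (Broken Clocks): author_id=2 -> matches Perez
  - book 3 (The Long Road): author_id=1 -> matches Scott
  - book 4 (Falling Leaves): author_id=1 -> matches Scott
  - book 5 (Northern Lights): author_id=1 -> matches Scott
  - book 6 (The Blue Door): author_id=NULL, no match -> kept with NULL
  - book 7 (River Crossing): author_id=2 -> matches Perez
All 7 rows appear; 1 has NULL author.

SQL:
SELECT a.title, b.name AS author
FROM books a
LEFT JOIN authors b ON a.author_id = b.id

Result:
title           | author
----------------+-------
Paper Boats     | Perez 
Broken Clocks   | Perez 
The Long Road   | Scott 
Falling Leaves  | Scott 
Northern Lights | Scott 
The Blue Door   | NULL  
River Crossing  | Perez 


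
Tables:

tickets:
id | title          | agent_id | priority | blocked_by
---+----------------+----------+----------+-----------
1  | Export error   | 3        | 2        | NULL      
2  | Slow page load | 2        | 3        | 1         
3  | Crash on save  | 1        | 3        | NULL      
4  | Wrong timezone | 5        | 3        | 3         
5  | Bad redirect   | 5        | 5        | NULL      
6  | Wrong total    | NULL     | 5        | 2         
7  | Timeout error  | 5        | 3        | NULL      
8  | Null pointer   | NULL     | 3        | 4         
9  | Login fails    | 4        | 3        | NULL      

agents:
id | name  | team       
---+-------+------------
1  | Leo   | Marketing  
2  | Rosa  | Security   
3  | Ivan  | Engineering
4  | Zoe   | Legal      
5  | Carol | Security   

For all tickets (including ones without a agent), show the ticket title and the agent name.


LEFT JOIN keeps every row from tickets (the left table); where agent_id has no match in agents, the agent columns become NULL. Walk through each ticket:
  - ticket 1 (Export error): agent_id=3 -> matches Ivan
  - ticket 2 (Slow page load): agent_id=2 -> matches Rosa
  - ticket 3 (Crash on save): agent_id=1 -> matches Leo
  - ticket 4 (Wrong timezone): agent_id=5 -> matches Carol
  - ticket 5 (Bad redirect): agent_id=5 -> matches Carol
  - ticket 6 (Wrong total): agent_id=NULL, no match -> kept with NULL
  - ticket 7 (Timeout error): agent_id=5 -> matches Carol
  - ticket 8 (Null pointer): agent_id=NULL, no match -> kept with NULL
  - ticket 9 (Login fails): agent_id=4 -> matches Zoe
All 9 rows appear; 2 have NULL agent.

SQL:
SELECT a.title, b.name AS agent
FROM tickets a
LEFT JOIN agents b ON a.agent_id = b.id

Result:
title          | agent
---------------+------
Export error   | Ivan 
Slow page load | Rosa 
Crash on save  | Leo  
Wrong timezone | Carol
Bad redirect   | Carol
Wrong total    | NULL 
Timeout error  | Carol
Null pointer   | NULL 
Login fails    | Zoe  


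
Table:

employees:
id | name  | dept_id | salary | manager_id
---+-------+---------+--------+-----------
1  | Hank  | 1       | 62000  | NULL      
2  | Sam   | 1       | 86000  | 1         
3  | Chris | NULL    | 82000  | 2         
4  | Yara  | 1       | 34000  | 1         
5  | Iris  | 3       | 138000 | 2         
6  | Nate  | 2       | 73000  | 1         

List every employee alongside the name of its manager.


This is a self-join: employees is joined to a second copy of itself, matching each row's manager_id to another row's id. Use LEFT JOIN so rows with manager_id=NULL are kept.
  - employee 1 (Hank): manager_id=NULL -> NULL
  - employee 2 (Sam): manager_id=1 -> Hank
  - employee 3 (Chris): manager_id=2 -> Sam
  - employee 4 (Yara): manager_id=1 -> Hank
  - employee 5 (Iris): manager_id=2 -> Sam
  - employee 6 (Nate): manager_id=1 -> Hank

SQL:
SELECT a.name AS item, b.name AS manager
FROM employees a
LEFT JOIN employees b ON a.manager_id = b.id

Result:
item  | manager
------+--------
Hank  | NULL   
Sam   | Hank   
Chris | Sam    
Yara  | Hank   
Iris  | Sam    
Nate  | Hank   


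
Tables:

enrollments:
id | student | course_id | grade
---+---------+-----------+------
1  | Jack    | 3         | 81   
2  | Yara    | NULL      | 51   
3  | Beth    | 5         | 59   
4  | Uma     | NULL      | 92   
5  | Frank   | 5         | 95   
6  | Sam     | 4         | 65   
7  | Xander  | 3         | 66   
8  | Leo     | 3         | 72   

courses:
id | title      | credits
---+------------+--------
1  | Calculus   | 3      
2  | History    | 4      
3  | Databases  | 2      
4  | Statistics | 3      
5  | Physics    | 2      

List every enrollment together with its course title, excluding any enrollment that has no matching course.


INNER JOIN keeps only enrollments rows whose course_id matches an id in courses. Walk through each enrollment:
  - enrollment 1 (Jack): course_id=3 -> matches Databases
  - enrollment 2 (Yara): course_id=NULL, no match -> dropped
  - enrollment 3 (Beth): course_id=5 -> matches Physics
  - enrollment 4 (Uma): course_id=NULL, no match -> dropped
  - enrollment 5 (Frank): course_id=5 -> matches Physics
  - enrollment 6 (Sam): course_id=4 -> matches Statistics
  - enrollment 7 (Xander): course_id=3 -> matches Databases
  - enrollment 8 (Leo): course_id=3 -> matches Databases
So 2 of 8 rows are dropped.

SQL:
SELECT a.student, b.title AS course
FROM enrollments a
INNER JOIN courses b ON a.course_id = b.id

Result:
student | course    
--------+-----------
Jack    | Databases 
Beth    | Physics   
Frank   | Physics   
Sam     | Statistics
Xander  | Databases 
Leo     | Databases 


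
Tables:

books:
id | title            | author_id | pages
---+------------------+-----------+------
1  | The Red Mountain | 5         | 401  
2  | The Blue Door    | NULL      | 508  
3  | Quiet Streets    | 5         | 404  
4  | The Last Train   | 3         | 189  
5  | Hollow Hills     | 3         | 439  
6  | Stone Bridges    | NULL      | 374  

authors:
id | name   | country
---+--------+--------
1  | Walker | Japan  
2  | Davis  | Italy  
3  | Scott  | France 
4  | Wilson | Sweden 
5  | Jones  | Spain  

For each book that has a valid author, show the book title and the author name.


INNER JOIN keeps only books rows whose author_id matches an id in authors. Walk through each book:
  - book 1 (The Red Mountain): author_id=5 -> matches Jones
  - book 2 (The Blue Door): author_id=NULL, no match -> dropped
  - book 3 (Quiet Streets): author_id=5 -> matches Jones
  - book 4 (The Last Train): author_id=3 -> matches Scott
  - book 5 (Hollow Hills): author_id=3 -> matches Scott
  - book 6 (Stone Bridges): author_id=NULL, no match -> dropped
So 2 of 6 rows are dropped.

SQL:
SELECT a.title, b.name AS author
FROM books a
INNER JOIN authors b ON a.author_id = b.id

Result:
title            | author
-----------------+-------
The Red Mountain | Jones 
Quiet Streets    | Jones 
The Last Train   | Scott 
Hollow Hills     | Scott 


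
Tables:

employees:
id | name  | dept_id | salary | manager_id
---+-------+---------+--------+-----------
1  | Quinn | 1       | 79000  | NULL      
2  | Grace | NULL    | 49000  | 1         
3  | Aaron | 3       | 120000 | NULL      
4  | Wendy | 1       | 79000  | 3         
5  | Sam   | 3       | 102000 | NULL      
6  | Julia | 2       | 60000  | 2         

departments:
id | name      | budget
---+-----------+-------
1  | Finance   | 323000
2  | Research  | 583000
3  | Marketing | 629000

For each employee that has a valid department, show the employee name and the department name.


INNER JOIN keeps only employees rows whose dept_id matches an id in departments. Walk through each employee:
  - employee 1 (Quinn): dept_id=1 -> matches Finance
  - employee 2 (Grace): dept_id=NULL, no match -> dropped
  - employee 3 (Aaron): dept_id=3 -> matches Marketing
  - employee 4 (Wendy): dept_id=1 -> matches Finance
  - employee 5 (Sam): dept_id=3 -> matches Marketing
  - employee 6 (Julia): dept_id=2 -> matches Research
So 1 of 6 rows is dropped.

SQL:
SELECT a.name, b.name AS department
FROM employees a
INNER JOIN departments b ON a.dept_id = b.id

Result:
name  | department
------+-----------
Quinn | Finance   
Aaron | Marketing 
Wendy | Finance   
Sam   | Marketing 
Julia | Research  


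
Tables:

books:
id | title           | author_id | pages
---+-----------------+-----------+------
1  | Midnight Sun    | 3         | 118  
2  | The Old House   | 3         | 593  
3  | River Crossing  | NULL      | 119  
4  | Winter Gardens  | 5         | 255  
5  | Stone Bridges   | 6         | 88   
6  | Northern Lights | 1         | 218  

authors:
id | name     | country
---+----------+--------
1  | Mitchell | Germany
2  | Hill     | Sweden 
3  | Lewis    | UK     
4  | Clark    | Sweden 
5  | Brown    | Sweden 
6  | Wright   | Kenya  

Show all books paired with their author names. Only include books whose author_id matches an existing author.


INNER JOIN keeps only books rows whose author_id matches an id in authors. Walk through each book:
  - book 1 (Midnight Sun): author_id=3 -> matches Lewis
  - book 2 (The Old House): author_id=3 -> matches Lewis
  - book 3 (River Crossing): author_id=NULL, no match -> dropped
  - book 4 (Winter Gardens): author_id=5 -> matches Brown
  - book 5 (Stone Bridges): author_id=6 -> matches Wright
  - book 6 (Northern Lights): author_id=1 -> matches Mitchell
So 1 of 6 rows is dropped.

SQL:
SELECT a.title, b.name AS author
FROM books a
INNER JOIN authors b ON a.author_id = b.id

Result:
title           | author  
----------------+---------
Midnight Sun    | Lewis   
The Old House   | Lewis   
Winter Gardens  | Brown   
Stone Bridges   | Wright  
Northern Lights | Mitchell


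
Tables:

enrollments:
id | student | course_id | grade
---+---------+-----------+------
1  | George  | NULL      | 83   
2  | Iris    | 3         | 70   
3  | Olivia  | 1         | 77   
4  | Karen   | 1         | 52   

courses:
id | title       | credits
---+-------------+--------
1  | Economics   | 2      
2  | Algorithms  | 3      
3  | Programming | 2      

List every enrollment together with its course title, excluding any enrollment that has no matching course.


INNER JOIN keeps only enrollments rows whose course_id matches an id in courses. Walk through each enrollment:
  - enrollment 1 (George): course_id=NULL, no match -> dropped
  - enrollment 2 (Iris): course_id=3 -> matches Programming
  - enrollment 3 (Olivia): course_id=1 -> matches Economics
  - enrollment 4 (Karen): course_id=1 -> matches Economics
So 1 of 4 rows is dropped.

SQL:
SELECT a.student, b.title AS course
FROM enrollments a
INNER JOIN courses b ON a.course_id = b.id

Result:
student | course     
--------+------------
Iris    | Programming
Olivia  | Economics  
Karen   | Economics  


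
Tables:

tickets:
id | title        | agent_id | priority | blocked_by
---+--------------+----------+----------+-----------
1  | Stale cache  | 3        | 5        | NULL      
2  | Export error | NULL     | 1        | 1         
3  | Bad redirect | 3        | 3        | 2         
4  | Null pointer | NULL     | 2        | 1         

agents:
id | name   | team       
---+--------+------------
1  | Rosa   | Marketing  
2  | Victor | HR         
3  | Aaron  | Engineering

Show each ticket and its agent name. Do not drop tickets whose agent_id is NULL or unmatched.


LEFT JOIN keeps every row from tickets (the left table); where agent_id has no match in agents, the agent columns become NULL. Walk through each ticket:
  - ticket 1 (Stale cache): agent_id=3 -> matches Aaron
  - ticket 2 (Export error): agent_id=NULL, no match -> kept with NULL
  - ticket 3 (Bad redirect): agent_id=3 -> matches Aaron
  - ticket 4 (Null pointer): agent_id=NULL, no match -> kept with NULL
All 4 rows appear; 2 have NULL agent.

SQL:
SELECT a.title, b.name AS agent
FROM tickets a
LEFT JOIN agents b ON a.agent_id = b.id

Result:
title        | agent
-------------+------
Stale cache  | Aaron
Export error | NULL 
Bad redirect | Aaron
Null pointer | NULL 


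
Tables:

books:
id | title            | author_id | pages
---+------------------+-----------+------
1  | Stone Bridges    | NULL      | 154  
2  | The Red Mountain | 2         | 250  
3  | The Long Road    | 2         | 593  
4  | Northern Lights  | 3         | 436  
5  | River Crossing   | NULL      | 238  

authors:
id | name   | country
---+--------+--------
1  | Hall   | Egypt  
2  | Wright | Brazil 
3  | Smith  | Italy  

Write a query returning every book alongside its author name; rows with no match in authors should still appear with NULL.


LEFT JOIN keeps every row from books (the left table); where author_id has no match in authors, the author columns become NULL. Walk through each book:
  - book 1 (Stone Bridges): author_id=NULL, no match -> kept with NULL
  - book 2 (The Red Mountain): author_id=2 -> matches Wright
  - book 3 (The Long Road): author_id=2 -> matches Wright
  - book 4 (Northern Lights): author_id=3 -> matches Smith
  - book 5 (River Crossing): author_id=NULL, no match -> kept with NULL
All 5 rows appear; 2 have NULL author.

SQL:
SELECT a.title, b.name AS author
FROM books a
LEFT JOIN authors b ON a.author_id = b.id

Result:
title            | author
-----------------+-------
Stone Bridges    | NULL  
The Red Mountain | Wright
The Long Road    | Wright
Northern Lights  | Smith 
River Crossing   | NULL  


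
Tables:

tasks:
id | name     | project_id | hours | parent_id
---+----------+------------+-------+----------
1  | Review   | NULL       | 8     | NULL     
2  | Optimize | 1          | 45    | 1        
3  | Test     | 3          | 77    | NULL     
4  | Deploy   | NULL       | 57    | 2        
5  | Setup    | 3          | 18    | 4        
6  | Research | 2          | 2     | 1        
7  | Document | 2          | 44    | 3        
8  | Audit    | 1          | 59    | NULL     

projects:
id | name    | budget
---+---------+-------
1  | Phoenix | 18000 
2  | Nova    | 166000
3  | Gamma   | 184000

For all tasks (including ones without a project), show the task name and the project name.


LEFT JOIN keeps every row from tasks (the left table); where project_id has no match in projects, the project columns become NULL. Walk through each task:
  - task 1 (Review): project_id=NULL, no match -> kept with NULL
  - task 2 (Optimize): project_id=1 -> matches Phoenix
  - task 3 (Test): project_id=3 -> matches Gamma
  - task 4 (Deploy): project_id=NULL, no match -> kept with NULL
  - task 5 (Setup): project_id=3 -> matches Gamma
  - task 6 (Research): project_id=2 -> matches Nova
  - task 7 (Document): project_id=2 -> matches Nova
  - task 8 (Audit): project_id=1 -> matches Phoenix
All 8 rows appear; 2 have NULL project.

SQL:
SELECT a.name, b.name AS project
FROM tasks a
LEFT JOIN projects b ON a.project_id = b.id

Result:
name     | project
---------+--------
Review   | NULL   
Optimize | Phoenix
Test     | Gamma  
Deploy   | NULL   
Setup    | Gamma  
Research | Nova   
Document | Nova   
Audit    | Phoenix


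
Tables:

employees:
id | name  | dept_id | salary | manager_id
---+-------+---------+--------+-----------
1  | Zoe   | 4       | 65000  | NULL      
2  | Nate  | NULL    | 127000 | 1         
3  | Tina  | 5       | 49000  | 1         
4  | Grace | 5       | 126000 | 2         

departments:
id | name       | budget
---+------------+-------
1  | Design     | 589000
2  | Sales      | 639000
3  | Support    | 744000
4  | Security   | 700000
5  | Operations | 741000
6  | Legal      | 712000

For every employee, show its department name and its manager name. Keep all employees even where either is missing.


Two LEFT JOINs from the same base table employees: one to departments via dept_id, one to employees itself via manager_id. Both are LEFT so every employee is preserved.
Match against departments:
  - employee 1 (Zoe): dept_id=4 -> matches Security
  - employee 2 (Nate): dept_id=NULL, no match -> kept with NULL
  - employee 3 (Tina): dept_id=5 -> matches Operations
  - employee 4 (Grace): dept_id=5 -> matches Operations
Match against employees (self):
  - employee 1 (Zoe): manager_id=NULL -> NULL
  - employee 2 (Nate): manager_id=1 -> Zoe
  - employee 3 (Tina): manager_id=1 -> Zoe
  - employee 4 (Grace): manager_id=2 -> Nate

SQL:
SELECT a.name, b.name AS department, c.name AS manager
FROM employees a
LEFT JOIN departments b ON a.dept_id = b.id
LEFT JOIN employees c ON a.manager_id = c.id

Result:
name  | department | manager
------+------------+--------
Zoe   | Security   | NULL   
Nate  | NULL       | Zoe    
Tina  | Operations | Zoe    
Grace | Operations | Nate   


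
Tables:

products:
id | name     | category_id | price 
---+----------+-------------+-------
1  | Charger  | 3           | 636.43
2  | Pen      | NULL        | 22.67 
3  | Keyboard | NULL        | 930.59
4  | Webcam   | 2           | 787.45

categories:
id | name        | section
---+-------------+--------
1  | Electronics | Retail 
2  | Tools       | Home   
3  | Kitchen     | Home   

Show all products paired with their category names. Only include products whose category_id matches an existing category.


INNER JOIN keeps only products rows whose category_id matches an id in categories. Walk through each product:
  - product 1 (Charger): category_id=3 -> matches Kitchen
  - product 2 (Pen): category_id=NULL, no match -> dropped
  - product 3 (Keyboard): category_id=NULL, no match -> dropped
  - product 4 (Webcam): category_id=2 -> matches Tools
So 2 of 4 rows are dropped.

SQL:
SELECT a.name, b.name AS category
FROM products a
INNER JOIN categories b ON a.category_id = b.id

Result:
name    | category
--------+---------
Charger | Kitchen 
Webcam  | Tools   


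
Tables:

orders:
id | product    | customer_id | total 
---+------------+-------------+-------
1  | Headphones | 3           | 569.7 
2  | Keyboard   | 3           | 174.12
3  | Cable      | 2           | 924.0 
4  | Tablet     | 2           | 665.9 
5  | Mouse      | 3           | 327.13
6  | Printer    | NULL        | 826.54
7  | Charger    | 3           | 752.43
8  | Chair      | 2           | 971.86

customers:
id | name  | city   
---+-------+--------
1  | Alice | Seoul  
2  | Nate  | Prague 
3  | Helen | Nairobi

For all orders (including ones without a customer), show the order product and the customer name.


LEFT JOIN keeps every row from orders (the left table); where customer_id has no match in customers, the customer columns become NULL. Walk through each order:
  - order 1 (Headphones): customer_id=3 -> matches Helen
  - order 2 (Keyboard): customer_id=3 -> matches Helen
  - order 3 (Cable): customer_id=2 -> matches Nate
  - order 4 (Tablet): customer_id=2 -> matches Nate
  - order 5 (Mouse): customer_id=3 -> matches Helen
  - order 6 (Printer): customer_id=NULL, no match -> kept with NULL
  - order 7 (Charger): customer_id=3 -> matches Helen
  - order 8 (Chair): customer_id=2 -> matches Nate
All 8 rows appear; 1 has NULL customer.

SQL:
SELECT a.product, b.name AS customer
FROM orders a
LEFT JOIN customers b ON a.customer_id = b.id

Result:
product    | customer
-----------+---------
Headphones | Helen   
Keyboard   | Helen   
Cable      | Nate    
Tablet     | Nate    
Mouse      | Helen   
Printer    | NULL    
Charger    | Helen   
Chair      | Nate    


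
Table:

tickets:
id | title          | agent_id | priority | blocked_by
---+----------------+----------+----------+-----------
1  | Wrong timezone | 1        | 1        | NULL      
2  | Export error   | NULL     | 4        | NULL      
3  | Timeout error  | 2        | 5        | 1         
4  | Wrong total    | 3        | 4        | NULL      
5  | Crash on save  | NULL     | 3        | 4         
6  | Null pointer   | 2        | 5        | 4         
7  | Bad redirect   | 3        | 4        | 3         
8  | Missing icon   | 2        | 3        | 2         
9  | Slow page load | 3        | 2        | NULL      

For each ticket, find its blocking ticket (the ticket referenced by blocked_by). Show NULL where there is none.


This is a self-join: tickets is joined to a second copy of itself, matching each row's blocked_by to another row's id. Use LEFT JOIN so rows with blocked_by=NULL are kept.
  - ticket 1 (Wrong timezone): blocked_by=NULL -> NULL
  - ticket 2 (Export error): blocked_by=NULL -> NULL
  - ticket 3 (Timeout error): blocked_by=1 -> Wrong timezone
  - ticket 4 (Wrong total): blocked_by=NULL -> NULL
  - ticket 5 (Crash on save): blocked_by=4 -> Wrong total
  - ticket 6 (Null pointer): blocked_by=4 -> Wrong total
  - ticket 7 (Bad redirect): blocked_by=3 -> Timeout error
  - ticket 8 (Missing icon): blocked_by=2 -> Export error
  - ticket 9 (Slow page load): blocked_by=NULL -> NULL

SQL:
SELECT a.title AS item, b.title AS blocked_by
FROM tickets a
LEFT JOIN tickets b ON a.blocked_by = b.id

Result:
item           | blocked_by    
---------------+---------------
Wrong timezone | NULL          
Export error   | NULL          
Timeout error  | Wrong timezone
Wrong total    | NULL          
Crash on save  | Wrong total   
Null pointer   | Wrong total   
Bad redirect   | Timeout error 
Missing icon   | Export error  
Slow page load | NULL          
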